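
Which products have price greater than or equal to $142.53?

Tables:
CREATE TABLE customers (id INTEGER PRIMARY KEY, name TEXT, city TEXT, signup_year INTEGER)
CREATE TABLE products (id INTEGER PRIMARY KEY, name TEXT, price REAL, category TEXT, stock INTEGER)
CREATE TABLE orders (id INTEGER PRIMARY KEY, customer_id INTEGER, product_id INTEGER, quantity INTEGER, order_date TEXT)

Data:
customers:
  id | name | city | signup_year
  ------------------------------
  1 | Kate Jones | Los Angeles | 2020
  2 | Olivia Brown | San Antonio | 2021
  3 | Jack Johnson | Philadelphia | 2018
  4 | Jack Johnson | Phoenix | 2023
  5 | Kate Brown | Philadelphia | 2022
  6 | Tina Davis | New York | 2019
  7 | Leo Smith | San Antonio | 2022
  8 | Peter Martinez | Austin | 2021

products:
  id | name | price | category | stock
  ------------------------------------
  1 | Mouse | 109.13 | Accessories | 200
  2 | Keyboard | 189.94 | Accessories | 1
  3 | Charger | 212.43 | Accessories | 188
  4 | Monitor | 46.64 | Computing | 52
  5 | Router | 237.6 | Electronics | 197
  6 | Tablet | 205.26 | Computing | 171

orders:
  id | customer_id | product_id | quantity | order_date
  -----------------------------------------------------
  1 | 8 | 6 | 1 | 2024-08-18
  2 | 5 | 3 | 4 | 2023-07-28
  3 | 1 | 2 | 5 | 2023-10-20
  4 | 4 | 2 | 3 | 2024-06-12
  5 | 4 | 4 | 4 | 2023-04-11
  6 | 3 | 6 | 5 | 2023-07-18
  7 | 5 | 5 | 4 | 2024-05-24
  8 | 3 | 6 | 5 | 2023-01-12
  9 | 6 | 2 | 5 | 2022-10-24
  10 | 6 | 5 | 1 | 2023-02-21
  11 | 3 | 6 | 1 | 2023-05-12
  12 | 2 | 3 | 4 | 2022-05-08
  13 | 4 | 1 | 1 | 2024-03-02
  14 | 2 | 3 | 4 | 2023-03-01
SELECT name, price FROM products WHERE price >= 142.53

Execution result:
name | price
Keyboard | 189.94
Charger | 212.43
Router | 237.60
Tablet | 205.26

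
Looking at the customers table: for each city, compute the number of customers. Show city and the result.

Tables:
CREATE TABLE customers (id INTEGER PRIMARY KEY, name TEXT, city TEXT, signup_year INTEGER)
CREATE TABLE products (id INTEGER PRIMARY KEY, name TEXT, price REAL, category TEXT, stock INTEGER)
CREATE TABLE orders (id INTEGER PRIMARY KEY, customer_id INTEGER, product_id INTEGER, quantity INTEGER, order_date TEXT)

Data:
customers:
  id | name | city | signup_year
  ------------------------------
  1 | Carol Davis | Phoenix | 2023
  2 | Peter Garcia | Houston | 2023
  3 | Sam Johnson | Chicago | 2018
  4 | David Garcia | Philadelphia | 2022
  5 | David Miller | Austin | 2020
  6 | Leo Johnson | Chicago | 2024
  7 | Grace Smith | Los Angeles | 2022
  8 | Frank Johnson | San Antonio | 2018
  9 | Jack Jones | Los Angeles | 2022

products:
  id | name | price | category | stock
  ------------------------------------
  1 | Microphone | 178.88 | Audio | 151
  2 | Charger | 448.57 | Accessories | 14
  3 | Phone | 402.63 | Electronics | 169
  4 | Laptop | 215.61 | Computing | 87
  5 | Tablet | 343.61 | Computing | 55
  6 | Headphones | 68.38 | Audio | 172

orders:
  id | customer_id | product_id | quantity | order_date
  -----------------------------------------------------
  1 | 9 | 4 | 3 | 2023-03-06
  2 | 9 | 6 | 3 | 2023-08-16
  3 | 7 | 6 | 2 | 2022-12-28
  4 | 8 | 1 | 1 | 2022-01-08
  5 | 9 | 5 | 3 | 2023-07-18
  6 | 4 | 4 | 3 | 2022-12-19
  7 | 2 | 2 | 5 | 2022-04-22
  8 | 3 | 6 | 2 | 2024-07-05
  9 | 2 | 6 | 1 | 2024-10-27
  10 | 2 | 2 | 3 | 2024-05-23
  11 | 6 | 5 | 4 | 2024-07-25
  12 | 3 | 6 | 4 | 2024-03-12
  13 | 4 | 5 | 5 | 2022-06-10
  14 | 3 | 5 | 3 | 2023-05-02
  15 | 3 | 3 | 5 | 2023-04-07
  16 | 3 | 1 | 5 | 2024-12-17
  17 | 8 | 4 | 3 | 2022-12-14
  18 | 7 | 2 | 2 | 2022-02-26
SELECT city, COUNT(*) AS n FROM customers GROUP BY city

Execution result:
city | n
Austin | 1
Chicago | 2
Houston | 1
Los Angeles | 2
Philadelphia | 1
Phoenix | 1
San Antonio | 1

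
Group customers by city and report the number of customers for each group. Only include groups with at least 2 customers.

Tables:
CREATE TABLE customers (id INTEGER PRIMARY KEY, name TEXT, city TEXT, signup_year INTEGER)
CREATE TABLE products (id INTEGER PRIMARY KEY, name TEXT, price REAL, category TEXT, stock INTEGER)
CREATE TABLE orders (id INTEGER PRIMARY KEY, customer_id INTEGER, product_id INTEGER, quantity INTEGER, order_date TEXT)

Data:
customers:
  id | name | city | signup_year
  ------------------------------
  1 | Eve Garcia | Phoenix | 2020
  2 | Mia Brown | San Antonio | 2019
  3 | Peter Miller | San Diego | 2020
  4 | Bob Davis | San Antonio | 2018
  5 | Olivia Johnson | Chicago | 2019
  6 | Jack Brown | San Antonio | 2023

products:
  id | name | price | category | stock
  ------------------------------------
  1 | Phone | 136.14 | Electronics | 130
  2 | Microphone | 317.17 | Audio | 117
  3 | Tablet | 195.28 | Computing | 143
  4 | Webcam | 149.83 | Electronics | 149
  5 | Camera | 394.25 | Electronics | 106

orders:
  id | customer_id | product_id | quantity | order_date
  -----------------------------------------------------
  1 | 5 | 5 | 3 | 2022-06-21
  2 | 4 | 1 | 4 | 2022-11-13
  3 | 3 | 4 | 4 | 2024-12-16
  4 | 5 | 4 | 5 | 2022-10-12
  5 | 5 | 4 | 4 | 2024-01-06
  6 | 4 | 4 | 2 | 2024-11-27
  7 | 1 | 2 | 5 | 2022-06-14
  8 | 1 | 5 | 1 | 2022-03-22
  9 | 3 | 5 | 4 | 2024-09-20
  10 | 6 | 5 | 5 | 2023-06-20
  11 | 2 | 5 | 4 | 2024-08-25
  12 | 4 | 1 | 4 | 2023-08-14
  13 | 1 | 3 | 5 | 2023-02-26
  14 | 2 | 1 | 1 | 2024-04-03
SELECT city, COUNT(*) AS n FROM customers GROUP BY city HAVING COUNT(*) >= 2

Execution result:
city | n
San Antonio | 3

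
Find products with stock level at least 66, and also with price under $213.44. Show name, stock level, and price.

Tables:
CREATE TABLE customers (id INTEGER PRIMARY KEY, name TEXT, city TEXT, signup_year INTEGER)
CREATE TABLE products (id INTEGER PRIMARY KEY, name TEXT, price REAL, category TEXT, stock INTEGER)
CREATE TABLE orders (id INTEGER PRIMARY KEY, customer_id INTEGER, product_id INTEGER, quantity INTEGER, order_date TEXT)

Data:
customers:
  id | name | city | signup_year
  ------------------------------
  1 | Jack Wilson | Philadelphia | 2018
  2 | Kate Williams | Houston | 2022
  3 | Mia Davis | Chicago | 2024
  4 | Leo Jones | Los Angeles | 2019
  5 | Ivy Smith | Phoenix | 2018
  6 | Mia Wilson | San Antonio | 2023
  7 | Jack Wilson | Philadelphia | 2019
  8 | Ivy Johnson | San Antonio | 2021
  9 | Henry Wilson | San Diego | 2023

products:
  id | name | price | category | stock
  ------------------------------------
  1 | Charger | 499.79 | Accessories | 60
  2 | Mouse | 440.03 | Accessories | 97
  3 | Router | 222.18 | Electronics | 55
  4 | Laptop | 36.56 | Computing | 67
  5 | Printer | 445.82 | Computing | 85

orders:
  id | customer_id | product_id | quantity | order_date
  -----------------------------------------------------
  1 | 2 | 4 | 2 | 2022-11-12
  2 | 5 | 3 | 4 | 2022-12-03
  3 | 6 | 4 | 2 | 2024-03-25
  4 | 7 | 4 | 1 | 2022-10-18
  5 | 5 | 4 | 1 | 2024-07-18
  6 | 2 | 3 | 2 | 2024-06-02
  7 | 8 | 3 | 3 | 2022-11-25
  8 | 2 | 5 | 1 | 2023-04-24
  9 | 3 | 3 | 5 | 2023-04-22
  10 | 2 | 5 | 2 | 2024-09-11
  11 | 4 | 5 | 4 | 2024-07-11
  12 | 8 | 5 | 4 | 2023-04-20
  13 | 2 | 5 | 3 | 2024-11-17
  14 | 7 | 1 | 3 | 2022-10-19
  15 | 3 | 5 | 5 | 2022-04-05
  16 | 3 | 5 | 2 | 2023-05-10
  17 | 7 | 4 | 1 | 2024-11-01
SELECT name, stock, price FROM products WHERE stock >= 66 AND price < 213.44

Execution result:
name | stock | price
Laptop | 67 | 36.56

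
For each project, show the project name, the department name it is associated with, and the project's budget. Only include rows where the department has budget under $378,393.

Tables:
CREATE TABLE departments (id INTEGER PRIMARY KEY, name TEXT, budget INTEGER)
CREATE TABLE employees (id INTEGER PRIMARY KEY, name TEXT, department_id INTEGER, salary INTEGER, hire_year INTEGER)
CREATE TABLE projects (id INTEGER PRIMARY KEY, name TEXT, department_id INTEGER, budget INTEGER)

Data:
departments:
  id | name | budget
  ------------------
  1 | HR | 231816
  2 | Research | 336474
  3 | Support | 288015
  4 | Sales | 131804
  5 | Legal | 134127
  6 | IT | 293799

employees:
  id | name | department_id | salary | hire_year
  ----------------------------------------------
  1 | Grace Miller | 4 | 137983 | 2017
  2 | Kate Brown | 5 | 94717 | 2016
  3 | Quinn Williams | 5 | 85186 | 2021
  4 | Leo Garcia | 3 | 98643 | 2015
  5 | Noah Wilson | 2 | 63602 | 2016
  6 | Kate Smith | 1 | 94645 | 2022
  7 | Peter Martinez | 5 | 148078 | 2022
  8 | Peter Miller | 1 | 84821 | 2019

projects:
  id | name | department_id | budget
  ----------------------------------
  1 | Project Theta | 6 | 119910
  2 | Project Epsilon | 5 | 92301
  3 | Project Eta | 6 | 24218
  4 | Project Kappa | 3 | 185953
SELECT c.name, p.name AS department, c.budget FROM projects c JOIN departments p ON c.department_id = p.id WHERE p.budget < 378393

Execution result:
name | department | budget
Project Theta | IT | 119910
Project Epsilon | Legal | 92301
Project Eta | IT | 24218
Project Kappa | Support | 185953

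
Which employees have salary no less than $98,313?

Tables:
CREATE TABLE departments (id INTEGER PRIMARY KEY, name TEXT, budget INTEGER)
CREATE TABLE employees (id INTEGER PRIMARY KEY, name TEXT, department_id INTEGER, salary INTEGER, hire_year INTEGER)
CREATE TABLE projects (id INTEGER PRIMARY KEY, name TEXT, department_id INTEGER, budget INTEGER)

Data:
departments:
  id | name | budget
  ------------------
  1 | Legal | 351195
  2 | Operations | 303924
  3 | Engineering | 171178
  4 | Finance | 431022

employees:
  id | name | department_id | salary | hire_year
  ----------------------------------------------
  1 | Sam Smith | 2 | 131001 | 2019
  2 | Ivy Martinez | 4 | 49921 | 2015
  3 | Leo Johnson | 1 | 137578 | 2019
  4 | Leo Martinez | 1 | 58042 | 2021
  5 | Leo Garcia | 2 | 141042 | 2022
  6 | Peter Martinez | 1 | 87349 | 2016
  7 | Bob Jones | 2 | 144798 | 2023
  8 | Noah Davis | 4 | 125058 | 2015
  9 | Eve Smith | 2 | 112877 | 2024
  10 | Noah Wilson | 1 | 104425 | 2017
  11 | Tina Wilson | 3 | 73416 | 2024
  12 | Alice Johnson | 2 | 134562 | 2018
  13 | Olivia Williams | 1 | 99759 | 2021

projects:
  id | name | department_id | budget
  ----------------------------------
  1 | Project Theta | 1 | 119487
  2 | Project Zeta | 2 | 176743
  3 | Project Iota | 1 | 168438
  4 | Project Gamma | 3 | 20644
SELECT name, salary FROM employees WHERE salary >= 98313

Execution result:
name | salary
Sam Smith | 131001
Leo Johnson | 137578
Leo Garcia | 141042
Bob Jones | 144798
Noah Davis | 125058
Eve Smith | 112877
Noah Wilson | 104425
Alice Johnson | 134562
Olivia Williams | 99759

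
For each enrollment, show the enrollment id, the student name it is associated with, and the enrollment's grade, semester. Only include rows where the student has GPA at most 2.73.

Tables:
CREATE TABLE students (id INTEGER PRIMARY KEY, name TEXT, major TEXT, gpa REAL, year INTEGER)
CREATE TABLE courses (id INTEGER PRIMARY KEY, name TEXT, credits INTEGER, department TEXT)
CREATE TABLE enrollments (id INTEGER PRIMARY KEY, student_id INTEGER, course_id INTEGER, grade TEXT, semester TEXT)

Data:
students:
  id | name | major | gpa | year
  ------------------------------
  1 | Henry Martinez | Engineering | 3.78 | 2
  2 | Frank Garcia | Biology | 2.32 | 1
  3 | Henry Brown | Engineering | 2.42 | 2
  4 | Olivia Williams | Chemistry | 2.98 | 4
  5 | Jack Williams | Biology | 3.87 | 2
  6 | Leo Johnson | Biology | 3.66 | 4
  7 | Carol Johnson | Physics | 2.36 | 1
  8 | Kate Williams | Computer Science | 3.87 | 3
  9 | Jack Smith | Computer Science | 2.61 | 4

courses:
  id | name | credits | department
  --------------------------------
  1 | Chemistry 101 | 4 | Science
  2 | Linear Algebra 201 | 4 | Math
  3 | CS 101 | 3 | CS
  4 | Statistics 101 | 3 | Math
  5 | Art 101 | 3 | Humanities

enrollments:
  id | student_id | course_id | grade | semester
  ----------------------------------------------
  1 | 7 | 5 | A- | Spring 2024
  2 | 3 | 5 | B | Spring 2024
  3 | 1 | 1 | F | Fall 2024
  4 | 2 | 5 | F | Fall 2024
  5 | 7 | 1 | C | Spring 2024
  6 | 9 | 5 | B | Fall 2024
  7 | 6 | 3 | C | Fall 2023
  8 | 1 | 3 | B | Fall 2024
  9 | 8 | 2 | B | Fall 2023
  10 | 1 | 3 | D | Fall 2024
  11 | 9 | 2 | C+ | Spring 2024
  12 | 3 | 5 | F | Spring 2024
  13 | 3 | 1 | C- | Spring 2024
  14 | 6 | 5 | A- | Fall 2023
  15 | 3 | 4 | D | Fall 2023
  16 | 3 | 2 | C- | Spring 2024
SELECT c.id, p.name AS student, c.grade, c.semester FROM enrollments c JOIN students p ON c.student_id = p.id WHERE p.gpa <= 2.73

Execution result:
id | student | grade | semester
1 | Carol Johnson | A- | Spring 2024
2 | Henry Brown | B | Spring 2024
4 | Frank Garcia | F | Fall 2024
5 | Carol Johnson | C | Spring 2024
6 | Jack Smith | B | Fall 2024
11 | Jack Smith | C+ | Spring 2024
12 | Henry Brown | F | Spring 2024
13 | Henry Brown | C- | Spring 2024
15 | Henry Brown | D | Fall 2023
16 | Henry Brown | C- | Spring 2024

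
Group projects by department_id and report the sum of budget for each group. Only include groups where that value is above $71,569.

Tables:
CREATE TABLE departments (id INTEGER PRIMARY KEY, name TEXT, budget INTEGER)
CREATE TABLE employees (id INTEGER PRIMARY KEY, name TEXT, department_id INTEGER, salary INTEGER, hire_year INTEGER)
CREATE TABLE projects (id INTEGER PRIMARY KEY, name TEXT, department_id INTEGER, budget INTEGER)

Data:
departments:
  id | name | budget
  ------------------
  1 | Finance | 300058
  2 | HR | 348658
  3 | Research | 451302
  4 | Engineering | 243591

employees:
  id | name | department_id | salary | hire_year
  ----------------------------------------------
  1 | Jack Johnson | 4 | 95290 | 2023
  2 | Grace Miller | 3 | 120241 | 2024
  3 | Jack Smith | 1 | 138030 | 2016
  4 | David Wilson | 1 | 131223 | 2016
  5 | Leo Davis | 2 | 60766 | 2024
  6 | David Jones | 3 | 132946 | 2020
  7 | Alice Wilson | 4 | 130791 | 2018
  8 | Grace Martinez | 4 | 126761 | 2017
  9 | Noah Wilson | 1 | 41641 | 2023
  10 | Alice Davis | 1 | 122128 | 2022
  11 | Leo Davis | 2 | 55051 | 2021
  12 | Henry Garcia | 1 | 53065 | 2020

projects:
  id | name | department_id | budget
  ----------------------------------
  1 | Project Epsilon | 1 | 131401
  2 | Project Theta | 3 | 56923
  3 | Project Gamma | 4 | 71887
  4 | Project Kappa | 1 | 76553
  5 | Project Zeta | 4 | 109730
SELECT department_id, SUM(budget) AS sum_budget FROM projects GROUP BY department_id HAVING SUM(budget) > 71569

Execution result:
department_id | sum_budget
1 | 207954
4 | 181617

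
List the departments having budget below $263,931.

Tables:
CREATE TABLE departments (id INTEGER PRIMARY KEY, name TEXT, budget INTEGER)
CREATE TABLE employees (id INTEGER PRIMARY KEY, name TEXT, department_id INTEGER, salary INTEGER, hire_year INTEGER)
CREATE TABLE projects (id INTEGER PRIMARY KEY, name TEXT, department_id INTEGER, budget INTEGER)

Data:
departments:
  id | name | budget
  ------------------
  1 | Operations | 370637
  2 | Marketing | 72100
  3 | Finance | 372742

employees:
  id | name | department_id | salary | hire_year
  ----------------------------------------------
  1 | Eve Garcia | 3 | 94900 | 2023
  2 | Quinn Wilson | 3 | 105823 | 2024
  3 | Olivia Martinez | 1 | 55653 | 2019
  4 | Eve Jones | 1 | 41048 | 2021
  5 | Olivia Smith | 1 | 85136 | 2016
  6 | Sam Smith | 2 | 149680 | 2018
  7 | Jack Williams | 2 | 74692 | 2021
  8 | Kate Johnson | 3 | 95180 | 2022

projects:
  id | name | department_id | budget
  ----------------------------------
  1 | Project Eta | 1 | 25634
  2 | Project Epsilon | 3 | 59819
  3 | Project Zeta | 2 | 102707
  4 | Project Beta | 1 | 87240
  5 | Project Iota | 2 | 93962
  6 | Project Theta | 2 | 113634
SELECT name, budget FROM departments WHERE budget < 263931

Execution result:
name | budget
Marketing | 72100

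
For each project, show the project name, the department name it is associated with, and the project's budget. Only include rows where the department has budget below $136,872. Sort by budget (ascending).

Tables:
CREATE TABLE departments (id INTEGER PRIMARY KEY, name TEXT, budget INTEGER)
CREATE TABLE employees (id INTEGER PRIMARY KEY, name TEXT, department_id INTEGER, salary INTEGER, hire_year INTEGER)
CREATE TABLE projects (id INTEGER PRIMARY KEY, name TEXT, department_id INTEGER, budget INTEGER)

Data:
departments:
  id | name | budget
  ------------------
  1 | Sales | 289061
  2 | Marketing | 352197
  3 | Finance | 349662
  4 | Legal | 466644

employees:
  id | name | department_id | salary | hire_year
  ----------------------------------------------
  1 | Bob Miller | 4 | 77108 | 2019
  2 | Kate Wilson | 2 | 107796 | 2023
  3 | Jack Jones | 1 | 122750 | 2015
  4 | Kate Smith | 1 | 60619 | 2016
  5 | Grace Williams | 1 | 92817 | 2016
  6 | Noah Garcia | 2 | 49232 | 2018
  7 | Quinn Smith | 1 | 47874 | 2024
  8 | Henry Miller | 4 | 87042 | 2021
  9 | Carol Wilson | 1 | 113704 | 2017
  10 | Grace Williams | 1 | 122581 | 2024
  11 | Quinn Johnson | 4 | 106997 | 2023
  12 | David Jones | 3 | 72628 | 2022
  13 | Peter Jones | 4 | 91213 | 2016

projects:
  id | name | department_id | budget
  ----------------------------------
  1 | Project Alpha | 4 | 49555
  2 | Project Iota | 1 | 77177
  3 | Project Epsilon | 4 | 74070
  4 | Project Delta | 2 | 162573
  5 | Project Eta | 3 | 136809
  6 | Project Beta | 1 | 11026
SELECT c.name, p.name AS department, c.budget FROM projects c JOIN departments p ON c.department_id = p.id WHERE p.budget < 136872 ORDER BY c.budget ASC

Execution result:
(no rows)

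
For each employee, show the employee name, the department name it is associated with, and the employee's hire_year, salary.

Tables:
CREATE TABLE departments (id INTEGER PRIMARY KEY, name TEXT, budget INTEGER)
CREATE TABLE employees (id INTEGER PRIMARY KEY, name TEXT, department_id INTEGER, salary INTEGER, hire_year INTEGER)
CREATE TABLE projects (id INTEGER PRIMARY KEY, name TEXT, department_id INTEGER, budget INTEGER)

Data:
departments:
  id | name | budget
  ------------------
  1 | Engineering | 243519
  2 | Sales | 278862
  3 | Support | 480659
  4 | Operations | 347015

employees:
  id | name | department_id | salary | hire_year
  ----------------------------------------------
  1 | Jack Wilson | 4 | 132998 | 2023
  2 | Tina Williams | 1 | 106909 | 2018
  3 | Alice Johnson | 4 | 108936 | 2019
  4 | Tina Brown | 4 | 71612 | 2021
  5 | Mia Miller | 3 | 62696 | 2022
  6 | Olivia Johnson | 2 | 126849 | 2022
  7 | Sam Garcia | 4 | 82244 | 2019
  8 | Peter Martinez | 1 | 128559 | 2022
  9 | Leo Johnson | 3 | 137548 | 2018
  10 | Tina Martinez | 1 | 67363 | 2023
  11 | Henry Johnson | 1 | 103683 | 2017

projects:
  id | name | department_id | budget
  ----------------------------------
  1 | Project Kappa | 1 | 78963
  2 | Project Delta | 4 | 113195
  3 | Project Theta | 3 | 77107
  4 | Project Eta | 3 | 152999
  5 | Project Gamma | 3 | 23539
SELECT c.name, p.name AS department, c.hire_year, c.salary FROM employees c JOIN departments p ON c.department_id = p.id

Execution result:
name | department | hire_year | salary
Jack Wilson | Operations | 2023 | 132998
Tina Williams | Engineering | 2018 | 106909
Alice Johnson | Operations | 2019 | 108936
Tina Brown | Operations | 2021 | 71612
Mia Miller | Support | 2022 | 62696
Olivia Johnson | Sales | 2022 | 126849
Sam Garcia | Operations | 2019 | 82244
Peter Martinez | Engineering | 2022 | 128559
Leo Johnson | Support | 2018 | 137548
Tina Martinez | Engineering | 2023 | 67363
Henry Johnson | Engineering | 2017 | 103683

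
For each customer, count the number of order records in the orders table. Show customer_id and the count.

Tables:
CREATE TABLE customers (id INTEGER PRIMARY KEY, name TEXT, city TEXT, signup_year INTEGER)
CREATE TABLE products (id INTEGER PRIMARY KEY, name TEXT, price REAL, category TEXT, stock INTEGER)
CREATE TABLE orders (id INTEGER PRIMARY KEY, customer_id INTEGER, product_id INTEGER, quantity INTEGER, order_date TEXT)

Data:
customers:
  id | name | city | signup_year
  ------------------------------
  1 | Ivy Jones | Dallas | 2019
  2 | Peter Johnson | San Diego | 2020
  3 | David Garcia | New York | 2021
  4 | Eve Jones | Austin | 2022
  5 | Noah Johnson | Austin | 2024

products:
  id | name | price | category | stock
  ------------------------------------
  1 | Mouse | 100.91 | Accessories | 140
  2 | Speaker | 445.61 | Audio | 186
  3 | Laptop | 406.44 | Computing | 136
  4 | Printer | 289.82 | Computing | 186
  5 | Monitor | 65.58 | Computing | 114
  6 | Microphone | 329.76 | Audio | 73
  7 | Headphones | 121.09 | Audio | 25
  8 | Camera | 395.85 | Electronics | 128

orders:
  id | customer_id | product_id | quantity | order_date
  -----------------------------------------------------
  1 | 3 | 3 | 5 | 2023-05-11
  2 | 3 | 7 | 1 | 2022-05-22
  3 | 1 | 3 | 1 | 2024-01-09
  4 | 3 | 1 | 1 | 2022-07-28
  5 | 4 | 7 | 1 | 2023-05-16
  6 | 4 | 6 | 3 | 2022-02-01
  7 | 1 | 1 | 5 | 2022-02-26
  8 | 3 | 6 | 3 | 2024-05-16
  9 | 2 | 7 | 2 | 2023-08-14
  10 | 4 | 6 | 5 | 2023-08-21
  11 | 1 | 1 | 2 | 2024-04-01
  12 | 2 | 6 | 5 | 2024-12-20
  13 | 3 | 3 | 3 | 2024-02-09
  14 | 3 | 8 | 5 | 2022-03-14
SELECT customer_id, COUNT(*) AS order_count FROM orders GROUP BY customer_id

Execution result:
customer_id | order_count
1 | 3
2 | 2
3 | 6
4 | 3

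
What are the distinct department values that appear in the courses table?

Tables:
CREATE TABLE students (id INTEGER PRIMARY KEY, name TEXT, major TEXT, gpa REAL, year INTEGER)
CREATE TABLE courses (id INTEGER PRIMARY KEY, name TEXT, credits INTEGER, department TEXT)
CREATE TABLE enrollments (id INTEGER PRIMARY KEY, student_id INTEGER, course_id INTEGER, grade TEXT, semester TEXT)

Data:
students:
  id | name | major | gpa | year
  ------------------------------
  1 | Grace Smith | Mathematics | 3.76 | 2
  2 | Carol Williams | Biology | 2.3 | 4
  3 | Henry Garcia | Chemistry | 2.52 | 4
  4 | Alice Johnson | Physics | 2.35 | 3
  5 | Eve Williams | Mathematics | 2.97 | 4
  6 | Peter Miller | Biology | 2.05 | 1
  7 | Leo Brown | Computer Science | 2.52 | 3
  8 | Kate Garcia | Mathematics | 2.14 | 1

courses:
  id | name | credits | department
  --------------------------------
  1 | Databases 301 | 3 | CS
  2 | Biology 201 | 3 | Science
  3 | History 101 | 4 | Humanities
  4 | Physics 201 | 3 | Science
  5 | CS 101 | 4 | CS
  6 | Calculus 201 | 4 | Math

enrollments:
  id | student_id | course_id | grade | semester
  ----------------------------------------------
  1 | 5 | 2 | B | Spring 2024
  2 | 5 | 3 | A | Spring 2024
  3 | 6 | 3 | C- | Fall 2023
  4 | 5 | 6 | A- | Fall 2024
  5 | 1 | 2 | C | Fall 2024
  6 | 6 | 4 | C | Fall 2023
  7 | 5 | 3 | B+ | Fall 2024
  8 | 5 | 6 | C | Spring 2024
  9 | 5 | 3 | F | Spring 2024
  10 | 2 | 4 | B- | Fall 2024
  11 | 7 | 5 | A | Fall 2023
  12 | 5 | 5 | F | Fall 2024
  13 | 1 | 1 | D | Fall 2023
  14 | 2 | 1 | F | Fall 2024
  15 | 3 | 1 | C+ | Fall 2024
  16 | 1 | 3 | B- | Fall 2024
SELECT DISTINCT department FROM courses

Execution result:
department
CS
Science
Humanities
Math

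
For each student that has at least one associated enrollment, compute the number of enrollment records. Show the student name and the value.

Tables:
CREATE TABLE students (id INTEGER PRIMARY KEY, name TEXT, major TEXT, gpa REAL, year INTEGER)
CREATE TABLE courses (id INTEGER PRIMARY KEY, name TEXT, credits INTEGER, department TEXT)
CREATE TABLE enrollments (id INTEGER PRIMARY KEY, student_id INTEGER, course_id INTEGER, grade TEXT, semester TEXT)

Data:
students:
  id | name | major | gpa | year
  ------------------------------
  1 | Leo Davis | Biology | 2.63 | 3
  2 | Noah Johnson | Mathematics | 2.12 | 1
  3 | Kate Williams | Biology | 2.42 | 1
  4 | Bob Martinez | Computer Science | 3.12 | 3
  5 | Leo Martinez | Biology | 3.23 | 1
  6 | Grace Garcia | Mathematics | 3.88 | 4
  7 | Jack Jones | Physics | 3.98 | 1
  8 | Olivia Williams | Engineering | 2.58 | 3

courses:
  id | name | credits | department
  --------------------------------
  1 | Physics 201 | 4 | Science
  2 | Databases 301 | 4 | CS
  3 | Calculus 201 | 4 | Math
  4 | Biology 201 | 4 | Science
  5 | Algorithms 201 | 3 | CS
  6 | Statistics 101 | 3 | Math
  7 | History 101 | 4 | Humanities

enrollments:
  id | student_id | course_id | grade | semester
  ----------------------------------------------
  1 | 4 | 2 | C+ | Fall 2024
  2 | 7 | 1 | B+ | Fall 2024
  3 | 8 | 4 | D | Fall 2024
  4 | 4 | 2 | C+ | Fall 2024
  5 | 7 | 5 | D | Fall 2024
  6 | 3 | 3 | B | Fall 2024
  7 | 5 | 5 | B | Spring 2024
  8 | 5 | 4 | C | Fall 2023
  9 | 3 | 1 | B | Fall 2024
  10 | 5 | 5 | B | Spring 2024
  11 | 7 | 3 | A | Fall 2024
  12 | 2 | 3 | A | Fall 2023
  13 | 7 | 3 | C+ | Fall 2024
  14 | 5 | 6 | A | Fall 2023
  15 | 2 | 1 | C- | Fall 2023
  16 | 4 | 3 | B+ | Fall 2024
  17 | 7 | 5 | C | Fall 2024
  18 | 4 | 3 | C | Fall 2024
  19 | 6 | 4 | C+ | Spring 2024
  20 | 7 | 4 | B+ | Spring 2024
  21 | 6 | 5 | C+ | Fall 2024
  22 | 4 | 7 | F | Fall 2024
SELECT p.name, COUNT(*) AS n FROM enrollments c JOIN students p ON c.student_id = p.id GROUP BY p.id, p.name

Execution result:
name | n
Noah Johnson | 2
Kate Williams | 2
Bob Martinez | 5
Leo Martinez | 4
Grace Garcia | 2
Jack Jones | 6
Olivia Williams | 1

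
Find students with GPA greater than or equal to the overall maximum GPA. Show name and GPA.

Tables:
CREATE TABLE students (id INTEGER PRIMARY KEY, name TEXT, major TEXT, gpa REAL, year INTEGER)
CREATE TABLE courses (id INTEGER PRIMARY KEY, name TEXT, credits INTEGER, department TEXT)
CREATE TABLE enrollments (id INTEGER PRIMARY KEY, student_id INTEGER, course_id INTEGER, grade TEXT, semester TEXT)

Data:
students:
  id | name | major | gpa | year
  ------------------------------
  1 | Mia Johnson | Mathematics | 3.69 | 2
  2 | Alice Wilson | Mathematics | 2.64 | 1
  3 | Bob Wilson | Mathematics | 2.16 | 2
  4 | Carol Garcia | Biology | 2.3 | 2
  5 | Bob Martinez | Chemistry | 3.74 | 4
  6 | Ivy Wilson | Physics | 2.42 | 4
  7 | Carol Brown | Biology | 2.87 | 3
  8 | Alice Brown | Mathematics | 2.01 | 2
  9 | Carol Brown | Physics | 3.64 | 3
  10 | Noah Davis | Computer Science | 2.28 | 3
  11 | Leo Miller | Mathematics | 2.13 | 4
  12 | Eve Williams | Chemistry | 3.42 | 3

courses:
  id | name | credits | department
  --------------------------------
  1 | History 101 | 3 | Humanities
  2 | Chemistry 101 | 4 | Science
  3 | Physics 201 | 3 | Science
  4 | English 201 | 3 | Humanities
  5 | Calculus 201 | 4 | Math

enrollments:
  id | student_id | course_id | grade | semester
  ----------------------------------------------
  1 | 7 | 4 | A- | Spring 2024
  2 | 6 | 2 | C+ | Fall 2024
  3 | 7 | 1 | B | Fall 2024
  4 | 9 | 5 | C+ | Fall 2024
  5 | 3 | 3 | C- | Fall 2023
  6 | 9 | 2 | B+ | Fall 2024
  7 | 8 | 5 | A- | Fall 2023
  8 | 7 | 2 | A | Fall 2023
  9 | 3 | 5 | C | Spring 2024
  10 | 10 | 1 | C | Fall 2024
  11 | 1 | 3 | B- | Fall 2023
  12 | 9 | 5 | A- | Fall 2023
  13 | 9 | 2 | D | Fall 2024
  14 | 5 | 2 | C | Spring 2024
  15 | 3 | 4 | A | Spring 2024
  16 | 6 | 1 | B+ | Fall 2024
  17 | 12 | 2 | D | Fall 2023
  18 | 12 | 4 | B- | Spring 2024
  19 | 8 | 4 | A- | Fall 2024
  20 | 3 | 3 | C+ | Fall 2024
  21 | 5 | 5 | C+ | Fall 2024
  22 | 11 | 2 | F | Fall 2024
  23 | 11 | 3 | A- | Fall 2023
SELECT name, gpa FROM students WHERE gpa >= (SELECT MAX(gpa) FROM students)

Execution result:
name | gpa
Bob Martinez | 3.74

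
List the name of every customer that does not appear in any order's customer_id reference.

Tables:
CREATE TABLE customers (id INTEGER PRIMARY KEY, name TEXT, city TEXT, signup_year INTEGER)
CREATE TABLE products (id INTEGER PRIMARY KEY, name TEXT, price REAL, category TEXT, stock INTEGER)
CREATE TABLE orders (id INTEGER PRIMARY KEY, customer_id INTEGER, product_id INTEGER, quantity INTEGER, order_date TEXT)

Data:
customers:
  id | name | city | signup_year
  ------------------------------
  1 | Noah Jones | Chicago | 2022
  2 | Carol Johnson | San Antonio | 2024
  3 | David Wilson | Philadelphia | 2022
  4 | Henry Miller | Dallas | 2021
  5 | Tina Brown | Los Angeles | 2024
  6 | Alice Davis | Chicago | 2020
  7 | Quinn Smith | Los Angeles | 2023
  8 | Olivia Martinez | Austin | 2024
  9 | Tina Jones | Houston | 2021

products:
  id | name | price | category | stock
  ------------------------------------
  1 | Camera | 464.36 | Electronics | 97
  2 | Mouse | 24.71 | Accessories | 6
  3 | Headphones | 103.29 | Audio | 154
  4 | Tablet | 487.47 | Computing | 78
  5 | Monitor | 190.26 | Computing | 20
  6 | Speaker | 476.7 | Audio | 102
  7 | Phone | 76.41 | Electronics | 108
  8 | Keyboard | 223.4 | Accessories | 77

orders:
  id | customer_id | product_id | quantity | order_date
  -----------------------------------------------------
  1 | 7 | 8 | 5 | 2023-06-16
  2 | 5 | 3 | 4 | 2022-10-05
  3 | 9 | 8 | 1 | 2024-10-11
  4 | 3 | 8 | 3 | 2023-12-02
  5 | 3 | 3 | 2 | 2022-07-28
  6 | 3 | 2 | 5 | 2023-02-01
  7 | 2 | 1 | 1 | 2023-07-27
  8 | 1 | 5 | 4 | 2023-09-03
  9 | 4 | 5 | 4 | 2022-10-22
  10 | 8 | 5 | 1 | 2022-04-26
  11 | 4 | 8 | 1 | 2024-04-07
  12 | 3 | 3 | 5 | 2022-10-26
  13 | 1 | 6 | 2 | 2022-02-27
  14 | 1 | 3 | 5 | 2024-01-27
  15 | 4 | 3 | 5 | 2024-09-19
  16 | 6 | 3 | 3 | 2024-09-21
SELECT p.name FROM customers p LEFT JOIN orders c ON c.customer_id = p.id WHERE c.id IS NULL

Execution result:
(no rows)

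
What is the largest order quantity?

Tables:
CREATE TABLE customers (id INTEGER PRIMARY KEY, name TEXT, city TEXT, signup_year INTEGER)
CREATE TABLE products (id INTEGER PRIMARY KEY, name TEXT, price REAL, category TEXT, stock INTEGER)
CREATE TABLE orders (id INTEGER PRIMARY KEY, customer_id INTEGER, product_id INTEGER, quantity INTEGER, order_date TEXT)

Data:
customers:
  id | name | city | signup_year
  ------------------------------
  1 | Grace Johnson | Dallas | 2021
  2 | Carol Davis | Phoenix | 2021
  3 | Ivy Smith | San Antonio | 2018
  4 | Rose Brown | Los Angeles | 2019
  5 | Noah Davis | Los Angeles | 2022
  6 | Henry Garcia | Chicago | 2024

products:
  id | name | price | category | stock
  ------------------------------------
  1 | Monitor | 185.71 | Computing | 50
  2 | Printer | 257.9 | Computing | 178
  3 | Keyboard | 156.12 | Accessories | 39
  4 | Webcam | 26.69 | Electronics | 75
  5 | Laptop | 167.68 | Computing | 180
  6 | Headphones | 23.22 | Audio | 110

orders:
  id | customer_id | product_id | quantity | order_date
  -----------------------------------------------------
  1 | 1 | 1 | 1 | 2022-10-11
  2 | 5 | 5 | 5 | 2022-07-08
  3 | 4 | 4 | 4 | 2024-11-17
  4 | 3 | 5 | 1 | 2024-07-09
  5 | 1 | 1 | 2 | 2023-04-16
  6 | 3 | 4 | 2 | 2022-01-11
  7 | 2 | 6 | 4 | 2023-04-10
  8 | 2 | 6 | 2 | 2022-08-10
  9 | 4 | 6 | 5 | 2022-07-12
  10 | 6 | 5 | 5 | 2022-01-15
SELECT MAX(quantity) FROM orders

Execution result:
5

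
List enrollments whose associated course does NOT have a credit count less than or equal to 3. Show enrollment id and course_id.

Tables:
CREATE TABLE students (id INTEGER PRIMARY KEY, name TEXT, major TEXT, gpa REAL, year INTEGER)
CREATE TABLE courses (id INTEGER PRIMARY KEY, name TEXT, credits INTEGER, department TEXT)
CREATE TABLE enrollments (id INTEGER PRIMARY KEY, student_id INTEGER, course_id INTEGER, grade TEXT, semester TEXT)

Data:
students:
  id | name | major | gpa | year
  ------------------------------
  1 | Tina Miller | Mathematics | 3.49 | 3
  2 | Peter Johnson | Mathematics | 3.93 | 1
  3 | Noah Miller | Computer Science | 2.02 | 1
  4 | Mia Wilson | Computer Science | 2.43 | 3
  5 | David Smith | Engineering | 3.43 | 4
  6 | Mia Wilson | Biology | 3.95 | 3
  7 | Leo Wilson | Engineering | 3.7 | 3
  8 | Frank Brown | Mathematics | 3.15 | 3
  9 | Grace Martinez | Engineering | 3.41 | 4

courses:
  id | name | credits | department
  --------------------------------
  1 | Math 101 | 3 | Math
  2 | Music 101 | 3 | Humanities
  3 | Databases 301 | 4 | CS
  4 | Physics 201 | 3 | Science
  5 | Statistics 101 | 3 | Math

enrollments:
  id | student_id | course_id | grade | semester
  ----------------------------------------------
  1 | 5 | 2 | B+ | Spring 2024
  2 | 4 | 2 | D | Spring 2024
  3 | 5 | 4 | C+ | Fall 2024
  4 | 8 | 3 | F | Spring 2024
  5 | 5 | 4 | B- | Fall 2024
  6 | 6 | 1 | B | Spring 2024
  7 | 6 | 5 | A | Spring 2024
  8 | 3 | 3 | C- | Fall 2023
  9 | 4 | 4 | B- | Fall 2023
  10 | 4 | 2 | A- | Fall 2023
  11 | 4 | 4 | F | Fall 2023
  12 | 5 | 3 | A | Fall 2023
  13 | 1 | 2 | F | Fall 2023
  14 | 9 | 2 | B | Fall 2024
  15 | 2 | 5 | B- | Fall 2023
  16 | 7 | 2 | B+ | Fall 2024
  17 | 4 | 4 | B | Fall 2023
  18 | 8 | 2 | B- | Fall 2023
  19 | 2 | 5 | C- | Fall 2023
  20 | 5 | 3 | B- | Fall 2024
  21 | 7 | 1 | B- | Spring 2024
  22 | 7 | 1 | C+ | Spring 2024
SELECT id, course_id FROM enrollments WHERE course_id NOT IN (SELECT id FROM courses WHERE credits <= 3)

Execution result:
id | course_id
4 | 3
8 | 3
12 | 3
20 | 3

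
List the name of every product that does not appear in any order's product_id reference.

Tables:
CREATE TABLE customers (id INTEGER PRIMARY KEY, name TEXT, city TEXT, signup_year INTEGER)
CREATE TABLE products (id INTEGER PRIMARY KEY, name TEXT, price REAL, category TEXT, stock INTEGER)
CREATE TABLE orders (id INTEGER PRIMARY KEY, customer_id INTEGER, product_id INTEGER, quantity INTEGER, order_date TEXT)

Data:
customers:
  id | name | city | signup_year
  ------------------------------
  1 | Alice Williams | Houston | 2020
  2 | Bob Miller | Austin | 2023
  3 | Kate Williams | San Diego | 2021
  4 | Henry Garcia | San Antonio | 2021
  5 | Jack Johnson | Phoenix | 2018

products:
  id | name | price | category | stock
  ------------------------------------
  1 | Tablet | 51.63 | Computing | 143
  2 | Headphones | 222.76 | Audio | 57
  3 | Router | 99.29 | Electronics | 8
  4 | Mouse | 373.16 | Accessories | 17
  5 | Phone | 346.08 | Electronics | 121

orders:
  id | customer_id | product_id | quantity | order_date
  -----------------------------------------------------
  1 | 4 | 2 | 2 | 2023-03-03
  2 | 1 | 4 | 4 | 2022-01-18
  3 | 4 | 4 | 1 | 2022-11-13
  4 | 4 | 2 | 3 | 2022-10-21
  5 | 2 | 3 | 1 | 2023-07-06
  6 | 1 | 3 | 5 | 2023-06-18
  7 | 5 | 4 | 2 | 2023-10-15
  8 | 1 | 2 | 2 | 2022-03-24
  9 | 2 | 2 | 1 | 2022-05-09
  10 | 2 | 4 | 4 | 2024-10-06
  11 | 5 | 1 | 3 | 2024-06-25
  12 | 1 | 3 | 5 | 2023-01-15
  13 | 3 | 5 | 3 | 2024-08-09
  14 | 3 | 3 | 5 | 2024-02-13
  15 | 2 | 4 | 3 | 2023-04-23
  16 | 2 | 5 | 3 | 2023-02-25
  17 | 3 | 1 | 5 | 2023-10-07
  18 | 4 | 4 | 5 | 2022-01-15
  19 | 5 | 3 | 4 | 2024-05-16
SELECT p.name FROM products p LEFT JOIN orders c ON c.product_id = p.id WHERE c.id IS NULL

Execution result:
(no rows)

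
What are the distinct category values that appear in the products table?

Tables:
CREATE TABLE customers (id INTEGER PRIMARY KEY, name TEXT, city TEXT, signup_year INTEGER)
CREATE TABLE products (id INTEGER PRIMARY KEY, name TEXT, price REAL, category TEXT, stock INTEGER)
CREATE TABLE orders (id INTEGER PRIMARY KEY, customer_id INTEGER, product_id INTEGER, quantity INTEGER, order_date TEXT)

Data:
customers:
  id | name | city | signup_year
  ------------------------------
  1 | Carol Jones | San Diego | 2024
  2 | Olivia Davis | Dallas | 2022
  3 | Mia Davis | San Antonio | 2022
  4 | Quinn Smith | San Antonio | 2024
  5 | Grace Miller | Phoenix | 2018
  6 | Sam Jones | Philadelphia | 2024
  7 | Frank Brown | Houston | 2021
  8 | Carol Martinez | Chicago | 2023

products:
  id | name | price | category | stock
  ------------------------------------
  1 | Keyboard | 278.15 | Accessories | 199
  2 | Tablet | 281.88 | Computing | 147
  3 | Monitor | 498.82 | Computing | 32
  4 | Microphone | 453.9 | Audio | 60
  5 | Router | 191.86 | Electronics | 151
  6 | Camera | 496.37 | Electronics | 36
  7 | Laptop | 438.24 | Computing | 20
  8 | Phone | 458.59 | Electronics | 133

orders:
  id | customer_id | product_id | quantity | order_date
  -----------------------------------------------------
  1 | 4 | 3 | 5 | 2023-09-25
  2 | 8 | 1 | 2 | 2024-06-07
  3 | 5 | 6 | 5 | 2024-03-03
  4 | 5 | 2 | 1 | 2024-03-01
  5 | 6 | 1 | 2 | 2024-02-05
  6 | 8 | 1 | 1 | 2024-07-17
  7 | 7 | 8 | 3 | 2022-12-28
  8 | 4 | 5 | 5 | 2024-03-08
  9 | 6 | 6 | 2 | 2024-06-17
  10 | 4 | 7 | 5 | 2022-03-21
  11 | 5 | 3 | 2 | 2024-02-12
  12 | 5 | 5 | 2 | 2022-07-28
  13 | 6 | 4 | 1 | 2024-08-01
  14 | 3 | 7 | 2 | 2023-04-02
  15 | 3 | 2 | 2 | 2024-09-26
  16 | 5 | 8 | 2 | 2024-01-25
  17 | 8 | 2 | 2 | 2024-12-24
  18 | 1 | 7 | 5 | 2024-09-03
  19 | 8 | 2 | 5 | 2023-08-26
SELECT DISTINCT category FROM products

Execution result:
category
Accessories
Computing
Audio
Electronics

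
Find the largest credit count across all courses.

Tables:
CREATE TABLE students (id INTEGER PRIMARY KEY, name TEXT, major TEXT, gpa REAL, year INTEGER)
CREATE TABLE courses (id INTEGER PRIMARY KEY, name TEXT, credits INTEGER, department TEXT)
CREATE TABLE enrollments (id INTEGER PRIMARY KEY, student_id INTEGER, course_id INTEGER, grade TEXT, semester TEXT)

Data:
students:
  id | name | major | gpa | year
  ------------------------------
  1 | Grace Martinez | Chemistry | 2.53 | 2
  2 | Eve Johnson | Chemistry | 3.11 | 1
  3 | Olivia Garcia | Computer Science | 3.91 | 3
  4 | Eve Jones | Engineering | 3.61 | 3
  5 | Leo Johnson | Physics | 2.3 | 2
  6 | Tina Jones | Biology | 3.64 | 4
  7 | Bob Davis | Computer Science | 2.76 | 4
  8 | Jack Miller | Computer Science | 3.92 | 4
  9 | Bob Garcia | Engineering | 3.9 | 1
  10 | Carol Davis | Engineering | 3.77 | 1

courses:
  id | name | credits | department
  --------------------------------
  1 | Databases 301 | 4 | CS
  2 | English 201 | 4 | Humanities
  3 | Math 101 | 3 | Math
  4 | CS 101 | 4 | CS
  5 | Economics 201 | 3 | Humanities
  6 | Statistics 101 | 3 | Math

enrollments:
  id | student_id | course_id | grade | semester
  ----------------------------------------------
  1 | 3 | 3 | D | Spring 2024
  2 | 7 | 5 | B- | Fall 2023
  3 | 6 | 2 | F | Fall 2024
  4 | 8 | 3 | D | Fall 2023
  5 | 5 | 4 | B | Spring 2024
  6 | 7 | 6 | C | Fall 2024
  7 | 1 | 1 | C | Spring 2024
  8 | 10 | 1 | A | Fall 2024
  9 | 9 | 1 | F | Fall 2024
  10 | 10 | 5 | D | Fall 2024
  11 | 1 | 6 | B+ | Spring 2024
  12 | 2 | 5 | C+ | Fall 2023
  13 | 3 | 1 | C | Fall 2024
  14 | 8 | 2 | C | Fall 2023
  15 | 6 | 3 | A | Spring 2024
SELECT MAX(credits) FROM courses

Execution result:
4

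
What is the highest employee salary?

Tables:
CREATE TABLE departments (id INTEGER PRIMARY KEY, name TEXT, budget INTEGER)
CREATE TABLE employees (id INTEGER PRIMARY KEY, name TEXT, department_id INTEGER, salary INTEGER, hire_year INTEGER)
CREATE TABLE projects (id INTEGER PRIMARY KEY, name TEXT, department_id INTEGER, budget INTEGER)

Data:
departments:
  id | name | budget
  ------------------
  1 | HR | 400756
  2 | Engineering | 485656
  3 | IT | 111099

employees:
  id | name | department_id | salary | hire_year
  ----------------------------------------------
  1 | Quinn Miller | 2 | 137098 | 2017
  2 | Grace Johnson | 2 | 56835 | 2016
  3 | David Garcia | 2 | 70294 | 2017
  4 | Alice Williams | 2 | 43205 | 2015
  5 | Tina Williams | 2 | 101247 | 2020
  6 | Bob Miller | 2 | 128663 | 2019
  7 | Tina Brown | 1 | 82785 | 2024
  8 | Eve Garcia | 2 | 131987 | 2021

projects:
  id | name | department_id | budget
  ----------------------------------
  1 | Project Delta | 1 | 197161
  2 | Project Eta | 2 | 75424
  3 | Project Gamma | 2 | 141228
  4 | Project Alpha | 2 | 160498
SELECT MAX(salary) FROM employees

Execution result:
137098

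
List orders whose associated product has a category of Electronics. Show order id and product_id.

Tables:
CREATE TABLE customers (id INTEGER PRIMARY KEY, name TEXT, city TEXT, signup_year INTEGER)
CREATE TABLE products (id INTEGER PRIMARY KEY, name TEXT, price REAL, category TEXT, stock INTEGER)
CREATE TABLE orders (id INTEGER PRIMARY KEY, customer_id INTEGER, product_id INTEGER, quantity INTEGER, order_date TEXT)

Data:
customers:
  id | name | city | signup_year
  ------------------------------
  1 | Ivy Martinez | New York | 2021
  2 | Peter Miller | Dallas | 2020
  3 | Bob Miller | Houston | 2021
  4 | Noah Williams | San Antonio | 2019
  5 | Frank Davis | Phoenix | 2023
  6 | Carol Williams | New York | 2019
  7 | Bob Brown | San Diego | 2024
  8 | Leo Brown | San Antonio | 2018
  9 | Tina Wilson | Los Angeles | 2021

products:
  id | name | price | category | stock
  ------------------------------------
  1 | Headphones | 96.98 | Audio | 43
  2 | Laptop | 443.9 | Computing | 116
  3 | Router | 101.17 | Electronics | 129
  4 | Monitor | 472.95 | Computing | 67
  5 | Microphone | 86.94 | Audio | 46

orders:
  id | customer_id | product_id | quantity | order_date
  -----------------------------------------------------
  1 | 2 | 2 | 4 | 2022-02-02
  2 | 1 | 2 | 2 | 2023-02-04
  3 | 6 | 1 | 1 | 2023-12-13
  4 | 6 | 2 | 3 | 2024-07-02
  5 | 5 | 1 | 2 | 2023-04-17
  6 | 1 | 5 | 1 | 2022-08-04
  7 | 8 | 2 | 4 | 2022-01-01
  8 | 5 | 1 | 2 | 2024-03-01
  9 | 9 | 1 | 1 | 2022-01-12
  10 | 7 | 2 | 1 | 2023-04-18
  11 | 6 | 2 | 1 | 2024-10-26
SELECT id, product_id FROM orders WHERE product_id IN (SELECT id FROM products WHERE category = 'Electronics')

Execution result:
(no rows)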